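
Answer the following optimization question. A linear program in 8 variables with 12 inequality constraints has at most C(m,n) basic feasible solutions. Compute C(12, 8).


Each vertex corresponds to some choice of n active constraints out of m, so the number of vertices is at most C(m, n) = m! / (n!(m-n)!).
m = 12, n = 8
Numerator: 12 * 11 * 10 * 9 * 8 * 7 * 6 * 5
Denominator: 8! = 40320
C(12, 8) = 495


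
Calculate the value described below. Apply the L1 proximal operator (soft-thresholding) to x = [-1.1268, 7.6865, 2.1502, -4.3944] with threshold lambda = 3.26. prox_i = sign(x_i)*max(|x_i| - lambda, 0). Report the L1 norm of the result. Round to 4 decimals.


Soft-thresholding with lambda = 3.26:
prox(-1.1268) = sign(-1.1268)*max(|-1.1268| - 3.26, 0) = 0.0
prox(7.6865) = sign(7.6865)*max(|7.6865| - 3.26, 0) = 4.4265
prox(2.1502) = sign(2.1502)*max(|2.1502| - 3.26, 0) = 0.0
prox(-4.3944) = sign(-4.3944)*max(|-4.3944| - 3.26, 0) = -1.1344
prox(x) = [0.0, 4.4265, 0.0, -1.1344]
||prox(x)||_1 = 0.0 + 4.4265 + 0.0 + 1.1344 = 5.5609


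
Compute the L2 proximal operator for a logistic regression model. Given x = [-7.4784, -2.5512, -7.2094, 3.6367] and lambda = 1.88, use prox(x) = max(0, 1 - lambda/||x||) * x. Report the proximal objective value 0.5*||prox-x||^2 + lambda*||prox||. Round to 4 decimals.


Step 1: Compute ||x||.
||x|| = 11.2976
Step 2: Compute scaling factor.
scale = max(0, 1 - 1.88/11.2976) = 0.8336
Step 3: prox(x) = [-6.2339, -2.1267, -6.0097, 3.0315]
||prox(x)|| = 9.4176
Step 4: Proximal objective.
0.5*||prox-x||^2 = 1.7672
lambda*||prox|| = 17.7051
Total = 19.4723


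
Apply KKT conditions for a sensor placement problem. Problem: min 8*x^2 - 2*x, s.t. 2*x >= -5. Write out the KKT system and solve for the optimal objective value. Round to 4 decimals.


Step 1: Try lambda = 0 (constraint inactive).
Stationarity: 2*8*x - 2 = 0
x* = 2/(2*8) = 0.125
Check constraint: 2*0.125 = 0.25 >= -5 -- satisfied.
Step 2: Compute optimal value.
f(x*) = 8*0.125^2 - 2*0.125 = -0.125


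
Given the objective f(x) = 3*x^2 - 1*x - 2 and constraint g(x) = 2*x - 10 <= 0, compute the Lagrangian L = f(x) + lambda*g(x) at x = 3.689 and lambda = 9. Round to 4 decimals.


Step 1: Evaluate f(x).
f(3.689) = 3*3.689^2 - 1*3.689 - 2 = 35.1372
Step 2: Evaluate g(x).
g(3.689) = 2*3.689 - 10 = -2.622
Step 3: Compute Lagrangian.
L = 35.1372 + 9*-2.622 = 11.5392


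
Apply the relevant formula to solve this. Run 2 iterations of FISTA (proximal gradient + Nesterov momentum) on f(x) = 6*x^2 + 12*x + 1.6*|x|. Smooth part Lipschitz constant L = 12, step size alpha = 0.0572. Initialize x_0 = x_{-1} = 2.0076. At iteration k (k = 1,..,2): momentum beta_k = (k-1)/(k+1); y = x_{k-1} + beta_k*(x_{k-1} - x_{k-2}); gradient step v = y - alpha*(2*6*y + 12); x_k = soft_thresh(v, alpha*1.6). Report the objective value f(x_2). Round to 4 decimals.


FISTA on f(x) = 6*x^2 + 12*x + 1.6*|x|
L = 12, alpha = 0.0572
Iteration 1: beta = 0.0, y = 2.0076 + 0.0*(2.0076 - 2.0076) = 2.0076
  grad(y) = 36.0912, v = y - alpha*grad = -0.0568
  prox(v) = soft_thresh(-0.0568, 0.0915) = 0.0
Iteration 2: beta = 0.3333, y = 0.0 + 0.3333*(0.0 - 2.0076) = -0.6692
  grad(y) = 3.9696, v = y - alpha*grad = -0.8963
  prox(v) = soft_thresh(-0.8963, 0.0915) = -0.8047
f(x_2) = 6*(-0.8047)^2 + 12*(-0.8047) + 1.6*|-0.8047| = -4.4837


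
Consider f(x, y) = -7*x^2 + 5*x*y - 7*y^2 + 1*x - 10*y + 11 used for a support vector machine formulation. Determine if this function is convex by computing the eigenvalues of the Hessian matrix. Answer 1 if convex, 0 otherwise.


The Hessian of f(x,y) = -7*x^2 + 5*x*y - 7*y^2 + 1*x - 10*y + 11 is:
H = [[-14, 5], [5, -14]]
Trace = -14 - 14 = -28
Determinant = -14*-14 - (5)^2 = 171
Discriminant = (-28)^2 - 4*171 = 100.0
Eigenvalues: lambda_1 = -19.0, lambda_2 = -9.0
The function is not convex.

0


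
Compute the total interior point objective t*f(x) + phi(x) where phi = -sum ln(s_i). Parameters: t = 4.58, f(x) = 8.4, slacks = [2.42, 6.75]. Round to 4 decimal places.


Step 1: Compute log-barrier.
ln values: [0.8838, 1.9095]
phi = -(0.8838 + 1.9095) = -2.7933
Step 2: Compute augmented objective.
t*f(x) = 4.58*8.4 = 38.472
Total = 38.472 - 2.7933 = 35.6787


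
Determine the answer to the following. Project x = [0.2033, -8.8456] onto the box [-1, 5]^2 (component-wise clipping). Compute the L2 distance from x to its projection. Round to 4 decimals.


Project each component onto [-1, 5].
clip(0.2033) = 0.2033, clip(-8.8456) = -1.0
Projection = [0.2033, -1.0]
Squared diffs: [0.0, 61.5534]
Distance = sqrt(61.5534) = 7.8456


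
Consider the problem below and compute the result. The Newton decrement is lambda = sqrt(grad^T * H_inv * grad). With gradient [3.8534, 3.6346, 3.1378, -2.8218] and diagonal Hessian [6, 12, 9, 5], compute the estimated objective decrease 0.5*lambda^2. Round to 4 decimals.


Step 1: H is diagonal, so H^(-1) * g = [0.6422, 0.3029, 0.3486, -0.5644].
Step 2: g^T H^(-1) g = sum_i g_i^2 / H_ii
  = (3.8534)^2/6 + (3.6346)^2/12 + (3.1378)^2/9 + (-2.8218)^2/5
  = 2.4748 + 1.1009 + 1.094 + 1.5925 = 6.2621
Step 3: Objective decrease = 0.5 * g^T H^(-1) g = 3.1311


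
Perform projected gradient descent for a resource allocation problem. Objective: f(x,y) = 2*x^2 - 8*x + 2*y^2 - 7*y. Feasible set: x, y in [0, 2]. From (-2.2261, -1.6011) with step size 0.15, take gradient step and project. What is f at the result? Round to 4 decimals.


Step 1: Compute gradient at (-2.2261, -1.6011).
grad_x = 2*2*-2.2261 - 8 = -16.9044
grad_y = 2*2*-1.6011 - 7 = -13.4044
Step 2: Gradient step.
x_raw = -2.2261 - 0.15*-16.9044 = 0.3096
y_raw = -1.6011 - 0.15*-13.4044 = 0.4096
Step 3: Project onto [0, 2].
x_proj = clip(0.3096) = 0.3096
y_proj = clip(0.4096) = 0.4096
Step 4: Evaluate f.
f(0.3096, 0.4096) = -4.8163


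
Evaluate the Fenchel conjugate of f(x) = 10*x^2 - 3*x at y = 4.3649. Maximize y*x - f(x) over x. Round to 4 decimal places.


f*(y) = sup_x {y*x - a*x^2 - b*x} = sup_x {(y-b)*x - a*x^2}
FOC: (y - b) - 2a*x = 0 => x* = (y - b)/(2a)
x* = (4.3649 + 3)/(2*10) = 0.3682
f*(4.3649) = (y-b)^2/(4a) = (4.3649 + 3)^2/(4*10)
= 54.2418/40 = 1.356


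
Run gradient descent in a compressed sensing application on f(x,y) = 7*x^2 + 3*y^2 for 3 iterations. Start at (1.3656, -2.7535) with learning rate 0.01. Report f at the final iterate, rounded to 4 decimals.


Gradient descent on f(x,y) = 7*x^2 + 3*y^2.
Starting point: (1.3656, -2.7535), alpha = 0.01
Step 1: grad_x = 2*7*1.3656 = 19.1184, grad_y = 2*3*-2.7535 = -16.521
  x_1 = 1.3656 - 0.01*19.1184 = 1.1744
  y_1 = -2.7535 - 0.01*-16.521 = -2.5883
Step 2: grad_x = 2*7*1.1744 = 16.4418, grad_y = 2*3*-2.5883 = -15.5297
  x_2 = 1.1744 - 0.01*16.4418 = 1.01
  y_2 = -2.5883 - 0.01*-15.5297 = -2.433
Step 3: grad_x = 2*7*1.01 = 14.14, grad_y = 2*3*-2.433 = -14.598
  x_3 = 1.01 - 0.01*14.14 = 0.8686
  y_3 = -2.433 - 0.01*-14.598 = -2.287
f(0.8686, -2.287) = 7*0.8686^2 + 3*(-2.287)^2 = 20.9725


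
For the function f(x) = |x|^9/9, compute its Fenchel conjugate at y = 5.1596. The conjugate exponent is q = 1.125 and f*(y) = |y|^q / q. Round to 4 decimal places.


The conjugate exponent q satisfies 1/p + 1/q = 1.
p = 9, so q = 9/(9 - 1) = 1.125
|y|^q = 5.1596^1.125 = 6.3342
f*(5.1596) = 6.3342 / 1.125 = 5.6304


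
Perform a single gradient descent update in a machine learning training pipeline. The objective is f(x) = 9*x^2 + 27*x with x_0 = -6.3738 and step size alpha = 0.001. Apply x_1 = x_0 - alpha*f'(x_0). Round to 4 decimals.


We compute the gradient at x_0 and apply the update.
f'(x) = 18*x + 27
f'(-6.3738) = 18*-6.3738 + 27 = -87.7284
x_1 = -6.3738 - 0.001*-87.7284 = -6.2861


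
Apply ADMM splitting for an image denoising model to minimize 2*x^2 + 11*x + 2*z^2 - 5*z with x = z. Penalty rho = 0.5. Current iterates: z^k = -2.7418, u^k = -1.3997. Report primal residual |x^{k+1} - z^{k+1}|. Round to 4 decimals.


ADMM iteration with rho = 0.5, z^k = -2.7418, u^k = -1.3997
Step 1: x-update.
Minimize 2*x^2 + 11*x + (0.5/2)*(x + 2.7418 - 1.3997)^2
FOC: (2*2 + 0.5)*x = -11 + 0.5*(-2.7418 + 1.3997)
x^{k+1} = -2.5936
Step 2: z-update.
Minimize 2*z^2 - 5*z + (0.5/2)*(-2.5936 - z - 1.3997)^2
FOC: (2*2 + 0.5)*z = 5 + 0.5*(-2.5936 - 1.3997)
z^{k+1} = 0.6674
Step 3: u-update.
u^{k+1} = -1.3997 - 2.5936 - 0.6674 = -4.6607
Step 4: Primal residual = |-2.5936 - 0.6674| = 3.261


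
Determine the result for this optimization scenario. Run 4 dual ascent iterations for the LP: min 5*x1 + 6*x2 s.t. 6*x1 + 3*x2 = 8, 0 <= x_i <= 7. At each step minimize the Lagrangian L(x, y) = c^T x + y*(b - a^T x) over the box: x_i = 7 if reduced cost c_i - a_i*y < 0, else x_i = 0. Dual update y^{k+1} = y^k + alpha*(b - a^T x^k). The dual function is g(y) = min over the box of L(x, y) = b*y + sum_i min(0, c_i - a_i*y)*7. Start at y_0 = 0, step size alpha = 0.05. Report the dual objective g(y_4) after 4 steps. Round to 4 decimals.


Dual ascent for LP: min 5*x1 + 6*x2, 6*x1 + 3*x2 = 8, 0 <= x_i <= 7
Step 1: y^k = 0.0, reduced costs: (5.0, 6.0)
  x^k = (0.0, 0.0), subgradient = b - a^T x = 8.0
  y^{k+1} = 0.0 + 0.05*8.0 = 0.4
Step 2: y^k = 0.4, reduced costs: (2.6, 4.8)
  x^k = (0.0, 0.0), subgradient = b - a^T x = 8.0
  y^{k+1} = 0.4 + 0.05*8.0 = 0.8
Step 3: y^k = 0.8, reduced costs: (0.2, 3.6)
  x^k = (0.0, 0.0), subgradient = b - a^T x = 8.0
  y^{k+1} = 0.8 + 0.05*8.0 = 1.2
Step 4: y^k = 1.2, reduced costs: (-2.2, 2.4)
  x^k = (7.0, 0.0), subgradient = b - a^T x = -34.0
  y^{k+1} = 1.2 + 0.05*-34.0 = -0.5
Dual objective at y_4 = -0.5: reduced costs (8.0, 7.5), box minimizer x = (0.0, 0.0)
g(y_4) = b*y + (c1 - a1*y)*x1 + (c2 - a2*y)*x2 = 8*(-0.5) + 8.0*0.0 + 7.5*0.0 = -4.0 + 0.0 + 0.0 = -4.0


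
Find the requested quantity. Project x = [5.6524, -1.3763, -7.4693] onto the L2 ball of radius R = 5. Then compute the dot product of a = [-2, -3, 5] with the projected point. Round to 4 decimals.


Step 1: Compute ||x|| (intermediates to 6 decimals).
||x|| = sqrt(5.6524^2 + (-1.3763)^2 + (-7.4693)^2) = 9.467538
Step 2: Project.
Since ||x|| > R, scale = R/||x|| = 5/9.467538 = 0.52812, proj(x) = scale * x
proj(x) = [2.985145, -0.726852, -3.944687]
Step 3: Dot product.
a^T * proj(x) = -2*2.985145 - 3*(-0.726852) + 5*(-3.944687) = -23.5132


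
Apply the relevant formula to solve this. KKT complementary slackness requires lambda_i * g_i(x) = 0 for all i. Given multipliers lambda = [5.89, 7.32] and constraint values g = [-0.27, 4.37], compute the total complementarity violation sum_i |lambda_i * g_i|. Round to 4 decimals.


KKT complementary slackness check:
lambda_1 * g_1 = 5.89 * -0.27 = -1.5903
lambda_2 * g_2 = 7.32 * 4.37 = 31.9884
Total violation = 1.5903 + 31.9884 = 33.5787


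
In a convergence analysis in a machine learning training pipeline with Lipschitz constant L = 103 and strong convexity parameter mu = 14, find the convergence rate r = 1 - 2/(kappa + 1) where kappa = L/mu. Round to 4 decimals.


Step 1: Compute the condition number.
kappa = L/mu = 103/14 = 7.3571
Step 2: Compute the convergence rate.
r = 1 - 2/(kappa + 1) = 1 - 2*mu/(L + mu) = (L - mu)/(L + mu) = 89/117 = 0.7607


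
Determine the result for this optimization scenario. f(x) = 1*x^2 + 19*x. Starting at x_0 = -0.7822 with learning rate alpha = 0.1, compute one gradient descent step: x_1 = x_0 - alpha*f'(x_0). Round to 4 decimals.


We compute the gradient at x_0 and apply the update.
f'(x) = 2*x + 19
f'(-0.7822) = 2*-0.7822 + 19 = 17.4356
x_1 = -0.7822 - 0.1*17.4356 = -2.5258


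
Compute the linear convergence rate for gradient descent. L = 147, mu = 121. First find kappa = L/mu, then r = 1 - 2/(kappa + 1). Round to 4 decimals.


Step 1: Compute the condition number.
kappa = L/mu = 147/121 = 1.2149
Step 2: Compute the convergence rate.
r = 1 - 2/(kappa + 1) = 1 - 2*mu/(L + mu) = (L - mu)/(L + mu) = 26/268 = 0.097


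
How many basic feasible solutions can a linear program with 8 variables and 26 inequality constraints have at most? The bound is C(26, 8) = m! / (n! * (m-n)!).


Each vertex corresponds to some choice of n active constraints out of m, so the number of vertices is at most C(m, n) = m! / (n!(m-n)!).
m = 26, n = 8
Numerator: 26 * 25 * 24 * 23 * 22 * 21 * 20 * 19
Denominator: 8! = 40320
C(26, 8) = 1562275


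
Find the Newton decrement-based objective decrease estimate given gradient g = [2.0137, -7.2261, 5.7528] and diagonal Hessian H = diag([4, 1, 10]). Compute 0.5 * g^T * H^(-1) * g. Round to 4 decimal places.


Step 1: H is diagonal, so H^(-1) * g = [0.5034, -7.2261, 0.5753].
Step 2: g^T H^(-1) g = sum_i g_i^2 / H_ii
  = (2.0137)^2/4 + (-7.2261)^2/1 + (5.7528)^2/10
  = 1.0137 + 52.2165 + 3.3095 = 56.5397
Step 3: Objective decrease = 0.5 * g^T H^(-1) g = 28.2699


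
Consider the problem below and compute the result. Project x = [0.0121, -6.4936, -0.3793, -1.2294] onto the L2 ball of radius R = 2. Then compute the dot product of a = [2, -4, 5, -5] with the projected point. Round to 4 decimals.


Step 1: Compute ||x|| (intermediates to 6 decimals).
||x|| = sqrt(0.0121^2 + (-6.4936)^2 + (-0.3793)^2 + (-1.2294)^2) = 6.61984
Step 2: Project.
Since ||x|| > R, scale = R/||x|| = 2/6.61984 = 0.302122, proj(x) = scale * x
proj(x) = [0.003656, -1.961859, -0.114595, -0.371429]
Step 3: Dot product.
a^T * proj(x) = 2*0.003656 - 4*(-1.961859) + 5*(-0.114595) - 5*(-0.371429) = 9.1389


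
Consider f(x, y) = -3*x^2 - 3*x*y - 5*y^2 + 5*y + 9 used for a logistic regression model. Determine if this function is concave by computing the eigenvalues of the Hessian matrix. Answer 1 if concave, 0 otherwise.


The Hessian of f(x,y) = -3*x^2 - 3*x*y - 5*y^2 + 5*y + 9 is:
H = [[-6, -3], [-3, -10]]
Trace = -6 - 10 = -16
Determinant = -6*-10 - (-3)^2 = 51
Discriminant = (-16)^2 - 4*51 = 52.0
Eigenvalues: lambda_1 = -11.6056, lambda_2 = -4.3944
The function is concave.

1


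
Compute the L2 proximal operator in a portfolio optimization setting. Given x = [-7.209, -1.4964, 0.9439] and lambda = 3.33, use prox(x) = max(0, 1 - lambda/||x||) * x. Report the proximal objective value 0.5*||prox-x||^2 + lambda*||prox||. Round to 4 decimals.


Step 1: Compute ||x||.
||x|| = 7.4229
Step 2: Compute scaling factor.
scale = max(0, 1 - 3.33/7.4229) = 0.5514
Step 3: prox(x) = [-3.975, -0.8251, 0.5205]
||prox(x)|| = 4.0929
Step 4: Proximal objective.
0.5*||prox-x||^2 = 5.5445
lambda*||prox|| = 13.6294
Total = 19.1739


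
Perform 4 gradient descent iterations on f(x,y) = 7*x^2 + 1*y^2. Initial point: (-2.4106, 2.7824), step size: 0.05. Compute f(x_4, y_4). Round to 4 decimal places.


Gradient descent on f(x,y) = 7*x^2 + 1*y^2.
Starting point: (-2.4106, 2.7824), alpha = 0.05
Step 1: grad_x = 2*7*-2.4106 = -33.7484, grad_y = 2*1*2.7824 = 5.5648
  x_1 = -2.4106 - 0.05*-33.7484 = -0.7232
  y_1 = 2.7824 - 0.05*5.5648 = 2.5042
Step 2: grad_x = 2*7*-0.7232 = -10.1245, grad_y = 2*1*2.5042 = 5.0083
  x_2 = -0.7232 - 0.05*-10.1245 = -0.217
  y_2 = 2.5042 - 0.05*5.0083 = 2.2537
Step 3: grad_x = 2*7*-0.217 = -3.0374, grad_y = 2*1*2.2537 = 4.5075
  x_3 = -0.217 - 0.05*-3.0374 = -0.0651
  y_3 = 2.2537 - 0.05*4.5075 = 2.0284
Step 4: grad_x = 2*7*-0.0651 = -0.9112, grad_y = 2*1*2.0284 = 4.0567
  x_4 = -0.0651 - 0.05*-0.9112 = -0.0195
  y_4 = 2.0284 - 0.05*4.0567 = 1.8255
f(-0.0195, 1.8255) = 7*(-0.0195)^2 + 1*1.8255^2 = 3.3352


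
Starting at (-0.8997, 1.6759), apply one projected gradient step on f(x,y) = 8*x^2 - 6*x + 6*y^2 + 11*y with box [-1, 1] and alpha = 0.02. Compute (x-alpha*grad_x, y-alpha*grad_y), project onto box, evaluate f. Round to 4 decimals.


Step 1: Compute gradient at (-0.8997, 1.6759).
grad_x = 2*8*-0.8997 - 6 = -20.3952
grad_y = 2*6*1.6759 + 11 = 31.1108
Step 2: Gradient step.
x_raw = -0.8997 - 0.02*-20.3952 = -0.4918
y_raw = 1.6759 - 0.02*31.1108 = 1.0537
Step 3: Project onto [-1, 1].
x_proj = clip(-0.4918) = -0.4918
y_proj = clip(1.0537) = 1.0
Step 4: Evaluate f.
f(-0.4918, 1.0) = 21.8857


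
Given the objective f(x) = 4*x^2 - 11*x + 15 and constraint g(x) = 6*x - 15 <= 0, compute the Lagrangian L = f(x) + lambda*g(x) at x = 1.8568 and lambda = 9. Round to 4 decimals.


Step 1: Evaluate f(x).
f(1.8568) = 4*1.8568^2 - 11*1.8568 + 15 = 8.366
Step 2: Evaluate g(x).
g(1.8568) = 6*1.8568 - 15 = -3.8592
Step 3: Compute Lagrangian.
L = 8.366 + 9*-3.8592 = -26.3668


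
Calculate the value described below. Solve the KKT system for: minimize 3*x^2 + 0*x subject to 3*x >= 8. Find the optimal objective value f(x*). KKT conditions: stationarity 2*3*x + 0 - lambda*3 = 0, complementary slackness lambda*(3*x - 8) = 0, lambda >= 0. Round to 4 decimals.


Step 1: Try lambda = 0 (constraint inactive).
x_unc = 0/(2*3) = 0.0
Check: 3*0.0 = 0.0 < 8 -- violated!
Step 2: Constraint must be active: 3*x = 8
x* = 8/3 = 2.6667 (rounded; the exact value 8/3 is used below)
lambda = (2*3*(8/3) + 0)/3 = 5.3333
Step 3: Compute optimal value.
f(x*) = 3*(8/3)^2 + 0*(8/3) = 21.3333


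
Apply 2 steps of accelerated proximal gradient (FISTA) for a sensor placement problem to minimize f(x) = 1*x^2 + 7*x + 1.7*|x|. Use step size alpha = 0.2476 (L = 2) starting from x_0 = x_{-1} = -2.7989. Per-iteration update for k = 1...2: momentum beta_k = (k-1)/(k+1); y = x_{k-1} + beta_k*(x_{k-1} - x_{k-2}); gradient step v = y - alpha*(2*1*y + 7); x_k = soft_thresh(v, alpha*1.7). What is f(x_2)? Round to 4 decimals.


FISTA on f(x) = 1*x^2 + 7*x + 1.7*|x|
L = 2, alpha = 0.2476
Iteration 1: beta = 0.0, y = -2.7989 + 0.0*(-2.7989 + 2.7989) = -2.7989
  grad(y) = 1.4022, v = y - alpha*grad = -3.1461
  prox(v) = soft_thresh(-3.1461, 0.4209) = -2.7252
Iteration 2: beta = 0.3333, y = -2.7252 + 0.3333*(-2.7252 + 2.7989) = -2.7006
  grad(y) = 1.5988, v = y - alpha*grad = -3.0965
  prox(v) = soft_thresh(-3.0965, 0.4209) = -2.6755
f(x_2) = 1*(-2.6755)^2 + 7*(-2.6755) + 1.7*|-2.6755| = -7.0218


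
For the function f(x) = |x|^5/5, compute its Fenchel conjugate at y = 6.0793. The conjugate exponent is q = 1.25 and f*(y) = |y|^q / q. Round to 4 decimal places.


The conjugate exponent q satisfies 1/p + 1/q = 1.
p = 5, so q = 5/(5 - 1) = 1.25
|y|^q = 6.0793^1.25 = 9.5459
f*(6.0793) = 9.5459 / 1.25 = 7.6367


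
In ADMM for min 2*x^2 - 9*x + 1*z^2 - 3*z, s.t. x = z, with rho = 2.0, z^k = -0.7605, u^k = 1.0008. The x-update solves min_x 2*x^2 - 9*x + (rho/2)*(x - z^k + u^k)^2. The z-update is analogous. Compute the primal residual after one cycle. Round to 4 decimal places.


ADMM iteration with rho = 2.0, z^k = -0.7605, u^k = 1.0008
Step 1: x-update.
Minimize 2*x^2 - 9*x + (2.0/2)*(x + 0.7605 + 1.0008)^2
FOC: (2*2 + 2.0)*x = 9 + 2.0*(-0.7605 - 1.0008)
x^{k+1} = 0.9129
Step 2: z-update.
Minimize 1*z^2 - 3*z + (2.0/2)*(0.9129 - z + 1.0008)^2
FOC: (2*1 + 2.0)*z = 3 + 2.0*(0.9129 + 1.0008)
z^{k+1} = 1.7069
Step 3: u-update.
u^{k+1} = 1.0008 + 0.9129 - 1.7069 = 0.2069
Step 4: Primal residual = |0.9129 - 1.7069| = 0.794


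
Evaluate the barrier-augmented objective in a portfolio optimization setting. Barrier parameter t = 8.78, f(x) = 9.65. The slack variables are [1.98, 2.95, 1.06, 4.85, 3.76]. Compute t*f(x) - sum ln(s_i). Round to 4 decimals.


Step 1: Compute log-barrier.
ln values: [0.6831, 1.0818, 0.0583, 1.579, 1.3244]
phi = -(0.6831 + 1.0818 + 0.0583 + 1.579 + 1.3244) = -4.7266
Step 2: Compute augmented objective.
t*f(x) = 8.78*9.65 = 84.727
Total = 84.727 - 4.7266 = 80.0004


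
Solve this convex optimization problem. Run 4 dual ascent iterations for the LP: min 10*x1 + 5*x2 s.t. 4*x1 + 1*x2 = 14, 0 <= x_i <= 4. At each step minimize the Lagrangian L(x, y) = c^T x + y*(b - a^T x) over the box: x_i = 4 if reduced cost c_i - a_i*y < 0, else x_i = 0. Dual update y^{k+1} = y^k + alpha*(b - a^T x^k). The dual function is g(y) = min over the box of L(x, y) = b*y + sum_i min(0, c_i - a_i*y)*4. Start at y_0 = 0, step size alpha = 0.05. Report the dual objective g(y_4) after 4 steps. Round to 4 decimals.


Dual ascent for LP: min 10*x1 + 5*x2, 4*x1 + 1*x2 = 14, 0 <= x_i <= 4
Step 1: y^k = 0.0, reduced costs: (10.0, 5.0)
  x^k = (0.0, 0.0), subgradient = b - a^T x = 14.0
  y^{k+1} = 0.0 + 0.05*14.0 = 0.7
Step 2: y^k = 0.7, reduced costs: (7.2, 4.3)
  x^k = (0.0, 0.0), subgradient = b - a^T x = 14.0
  y^{k+1} = 0.7 + 0.05*14.0 = 1.4
Step 3: y^k = 1.4, reduced costs: (4.4, 3.6)
  x^k = (0.0, 0.0), subgradient = b - a^T x = 14.0
  y^{k+1} = 1.4 + 0.05*14.0 = 2.1
Step 4: y^k = 2.1, reduced costs: (1.6, 2.9)
  x^k = (0.0, 0.0), subgradient = b - a^T x = 14.0
  y^{k+1} = 2.1 + 0.05*14.0 = 2.8
Dual objective at y_4 = 2.8: reduced costs (-1.2, 2.2), box minimizer x = (4.0, 0.0)
g(y_4) = b*y + (c1 - a1*y)*x1 + (c2 - a2*y)*x2 = 14*2.8 + (-1.2)*4.0 + 2.2*0.0 = 39.2 - 4.8 + 0.0 = 34.4


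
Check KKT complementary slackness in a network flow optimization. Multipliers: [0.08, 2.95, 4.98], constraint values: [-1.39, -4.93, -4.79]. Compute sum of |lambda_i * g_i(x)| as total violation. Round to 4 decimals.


KKT complementary slackness check:
lambda_1 * g_1 = 0.08 * -1.39 = -0.1112
lambda_2 * g_2 = 2.95 * -4.93 = -14.5435
lambda_3 * g_3 = 4.98 * -4.79 = -23.8542
Total violation = 0.1112 + 14.5435 + 23.8542 = 38.5089


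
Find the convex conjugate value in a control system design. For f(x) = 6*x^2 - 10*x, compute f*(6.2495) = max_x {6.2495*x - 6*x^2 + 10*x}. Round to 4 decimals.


f*(y) = sup_x {y*x - a*x^2 - b*x} = sup_x {(y-b)*x - a*x^2}
FOC: (y - b) - 2a*x = 0 => x* = (y - b)/(2a)
x* = (6.2495 + 10)/(2*6) = 1.3541
f*(6.2495) = (y-b)^2/(4a) = (6.2495 + 10)^2/(4*6)
= 264.0463/24 = 11.0019


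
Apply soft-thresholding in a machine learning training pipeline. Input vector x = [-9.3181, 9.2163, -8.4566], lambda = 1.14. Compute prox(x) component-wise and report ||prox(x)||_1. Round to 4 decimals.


Soft-thresholding with lambda = 1.14:
prox(-9.3181) = sign(-9.3181)*max(|-9.3181| - 1.14, 0) = -8.1781
prox(9.2163) = sign(9.2163)*max(|9.2163| - 1.14, 0) = 8.0763
prox(-8.4566) = sign(-8.4566)*max(|-8.4566| - 1.14, 0) = -7.3166
prox(x) = [-8.1781, 8.0763, -7.3166]
||prox(x)||_1 = 8.1781 + 8.0763 + 7.3166 = 23.571


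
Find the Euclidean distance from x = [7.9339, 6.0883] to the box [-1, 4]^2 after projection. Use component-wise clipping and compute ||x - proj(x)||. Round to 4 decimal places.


Project each component onto [-1, 4].
clip(7.9339) = 4.0, clip(6.0883) = 4.0
Projection = [4.0, 4.0]
Squared diffs: [15.4756, 4.361]
Distance = sqrt(19.8366) = 4.4538


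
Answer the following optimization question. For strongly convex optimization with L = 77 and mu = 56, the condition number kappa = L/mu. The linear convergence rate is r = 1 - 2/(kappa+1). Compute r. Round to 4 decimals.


Step 1: Compute the condition number.
kappa = L/mu = 77/56 = 1.375
Step 2: Compute the convergence rate.
r = 1 - 2/(kappa + 1) = 1 - 2*mu/(L + mu) = (L - mu)/(L + mu) = 21/133 = 0.1579


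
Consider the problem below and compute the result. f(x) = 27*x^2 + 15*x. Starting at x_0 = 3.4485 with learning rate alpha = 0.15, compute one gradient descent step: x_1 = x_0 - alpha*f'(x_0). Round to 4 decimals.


We compute the gradient at x_0 and apply the update.
f'(x) = 54*x + 15
f'(3.4485) = 54*3.4485 + 15 = 201.219
x_1 = 3.4485 - 0.15*201.219 = -26.7344


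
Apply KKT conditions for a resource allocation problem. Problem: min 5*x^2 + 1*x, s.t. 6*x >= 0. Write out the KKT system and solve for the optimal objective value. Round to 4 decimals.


Step 1: Try lambda = 0 (constraint inactive).
x_unc = -1/(2*5) = -0.1
Check: 6*-0.1 = -0.6 < 0 -- violated!
Step 2: Constraint must be active: 6*x = 0
x* = 0/6 = 0.0
lambda = (2*5*0.0 + 1)/6 = 0.1667
Step 3: Compute optimal value.
f(x*) = 5*0.0^2 + 1*0.0 = 0.0


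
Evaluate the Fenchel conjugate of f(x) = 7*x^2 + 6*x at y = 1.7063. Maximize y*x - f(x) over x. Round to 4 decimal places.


f*(y) = sup_x {y*x - a*x^2 - b*x} = sup_x {(y-b)*x - a*x^2}
FOC: (y - b) - 2a*x = 0 => x* = (y - b)/(2a)
x* = (1.7063 - 6)/(2*7) = -0.3067
f*(1.7063) = (y-b)^2/(4a) = (1.7063 - 6)^2/(4*7)
= 18.4359/28 = 0.6584


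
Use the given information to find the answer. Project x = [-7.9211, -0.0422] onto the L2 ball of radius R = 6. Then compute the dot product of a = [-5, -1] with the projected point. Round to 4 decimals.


Step 1: Compute ||x|| (intermediates to 6 decimals).
||x|| = sqrt((-7.9211)^2 + (-0.0422)^2) = 7.921212
Step 2: Project.
Since ||x|| > R, scale = R/||x|| = 6/7.921212 = 0.75746, proj(x) = scale * x
proj(x) = [-5.999916, -0.031965]
Step 3: Dot product.
a^T * proj(x) = -5*(-5.999916) - 1*(-0.031965) = 30.0315


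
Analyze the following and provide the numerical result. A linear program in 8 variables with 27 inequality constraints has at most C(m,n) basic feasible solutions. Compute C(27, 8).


Each vertex corresponds to some choice of n active constraints out of m, so the number of vertices is at most C(m, n) = m! / (n!(m-n)!).
m = 27, n = 8
Numerator: 27 * 26 * 25 * 24 * 23 * 22 * 21 * 20
Denominator: 8! = 40320
C(27, 8) = 2220075


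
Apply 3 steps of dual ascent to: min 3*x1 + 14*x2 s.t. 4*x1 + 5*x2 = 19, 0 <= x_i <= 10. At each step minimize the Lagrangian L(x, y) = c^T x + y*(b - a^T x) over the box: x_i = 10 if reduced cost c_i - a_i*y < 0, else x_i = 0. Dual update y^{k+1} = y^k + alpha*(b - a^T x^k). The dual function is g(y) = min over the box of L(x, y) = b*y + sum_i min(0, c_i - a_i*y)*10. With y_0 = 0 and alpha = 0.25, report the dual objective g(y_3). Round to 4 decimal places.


Dual ascent for LP: min 3*x1 + 14*x2, 4*x1 + 5*x2 = 19, 0 <= x_i <= 10
Step 1: y^k = 0.0, reduced costs: (3.0, 14.0)
  x^k = (0.0, 0.0), subgradient = b - a^T x = 19.0
  y^{k+1} = 0.0 + 0.25*19.0 = 4.75
Step 2: y^k = 4.75, reduced costs: (-16.0, -9.75)
  x^k = (10.0, 10.0), subgradient = b - a^T x = -71.0
  y^{k+1} = 4.75 + 0.25*-71.0 = -13.0
Step 3: y^k = -13.0, reduced costs: (55.0, 79.0)
  x^k = (0.0, 0.0), subgradient = b - a^T x = 19.0
  y^{k+1} = -13.0 + 0.25*19.0 = -8.25
Dual objective at y_3 = -8.25: reduced costs (36.0, 55.25), box minimizer x = (0.0, 0.0)
g(y_3) = b*y + (c1 - a1*y)*x1 + (c2 - a2*y)*x2 = 19*(-8.25) + 36.0*0.0 + 55.25*0.0 = -156.75 + 0.0 + 0.0 = -156.75


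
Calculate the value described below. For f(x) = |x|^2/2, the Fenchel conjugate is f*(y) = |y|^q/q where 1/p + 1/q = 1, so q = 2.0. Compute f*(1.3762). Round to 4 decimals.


The conjugate exponent q satisfies 1/p + 1/q = 1.
p = 2, so q = 2/(2 - 1) = 2.0
|y|^q = 1.3762^2.0 = 1.8939
f*(1.3762) = 1.8939 / 2.0 = 0.947


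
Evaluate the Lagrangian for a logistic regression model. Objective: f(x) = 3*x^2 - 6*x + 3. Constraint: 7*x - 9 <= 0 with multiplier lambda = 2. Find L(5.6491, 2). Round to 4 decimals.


Step 1: Evaluate f(x).
f(5.6491) = 3*5.6491^2 - 6*5.6491 + 3 = 64.8424
Step 2: Evaluate g(x).
g(5.6491) = 7*5.6491 - 9 = 30.5437
Step 3: Compute Lagrangian.
L = 64.8424 + 2*30.5437 = 125.9298


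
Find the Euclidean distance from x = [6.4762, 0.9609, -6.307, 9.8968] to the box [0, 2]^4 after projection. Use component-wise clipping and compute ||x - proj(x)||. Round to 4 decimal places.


Project each component onto [0, 2].
clip(6.4762) = 2.0, clip(0.9609) = 0.9609, clip(-6.307) = 0.0, clip(9.8968) = 2.0
Projection = [2.0, 0.9609, 0.0, 2.0]
Squared diffs: [20.0364, 0.0, 39.7782, 62.3595]
Distance = sqrt(122.1741) = 11.0532


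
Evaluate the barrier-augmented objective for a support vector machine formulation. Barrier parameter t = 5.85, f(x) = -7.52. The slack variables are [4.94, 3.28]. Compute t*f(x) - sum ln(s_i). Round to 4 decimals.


Step 1: Compute log-barrier.
ln values: [1.5974, 1.1878]
phi = -(1.5974 + 1.1878) = -2.7852
Step 2: Compute augmented objective.
t*f(x) = 5.85*-7.52 = -43.992
Total = -43.992 - 2.7852 = -46.7772


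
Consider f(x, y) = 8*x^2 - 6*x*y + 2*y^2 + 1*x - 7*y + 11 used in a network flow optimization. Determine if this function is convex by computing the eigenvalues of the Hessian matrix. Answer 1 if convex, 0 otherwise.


The Hessian of f(x,y) = 8*x^2 - 6*x*y + 2*y^2 + 1*x - 7*y + 11 is:
H = [[16, -6], [-6, 4]]
Trace = 16 + 4 = 20
Determinant = 16*4 - (-6)^2 = 28
Discriminant = (20)^2 - 4*28 = 288.0
Eigenvalues: lambda_1 = 1.5147, lambda_2 = 18.4853
The function is convex.

1


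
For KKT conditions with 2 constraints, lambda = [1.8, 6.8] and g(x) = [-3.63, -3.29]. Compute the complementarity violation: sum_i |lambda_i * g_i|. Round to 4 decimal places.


KKT complementary slackness check:
lambda_1 * g_1 = 1.8 * -3.63 = -6.534
lambda_2 * g_2 = 6.8 * -3.29 = -22.372
Total violation = 6.534 + 22.372 = 28.906


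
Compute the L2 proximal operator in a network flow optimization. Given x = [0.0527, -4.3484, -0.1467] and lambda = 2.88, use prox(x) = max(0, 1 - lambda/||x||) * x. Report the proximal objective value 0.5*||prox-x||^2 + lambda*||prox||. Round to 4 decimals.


Step 1: Compute ||x||.
||x|| = 4.3512
Step 2: Compute scaling factor.
scale = max(0, 1 - 2.88/4.3512) = 0.3381
Step 3: prox(x) = [0.0178, -1.4702, -0.0496]
||prox(x)|| = 1.4712
Step 4: Proximal objective.
0.5*||prox-x||^2 = 4.1472
lambda*||prox|| = 4.2371
Total = 8.3842


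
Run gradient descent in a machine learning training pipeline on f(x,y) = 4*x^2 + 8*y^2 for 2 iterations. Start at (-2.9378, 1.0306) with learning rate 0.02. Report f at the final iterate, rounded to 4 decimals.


Gradient descent on f(x,y) = 4*x^2 + 8*y^2.
Starting point: (-2.9378, 1.0306), alpha = 0.02
Step 1: grad_x = 2*4*-2.9378 = -23.5024, grad_y = 2*8*1.0306 = 16.4896
  x_1 = -2.9378 - 0.02*-23.5024 = -2.4678
  y_1 = 1.0306 - 0.02*16.4896 = 0.7008
Step 2: grad_x = 2*4*-2.4678 = -19.742, grad_y = 2*8*0.7008 = 11.2129
  x_2 = -2.4678 - 0.02*-19.742 = -2.0729
  y_2 = 0.7008 - 0.02*11.2129 = 0.4765
f(-2.0729, 0.4765) = 4*(-2.0729)^2 + 8*0.4765^2 = 19.0046


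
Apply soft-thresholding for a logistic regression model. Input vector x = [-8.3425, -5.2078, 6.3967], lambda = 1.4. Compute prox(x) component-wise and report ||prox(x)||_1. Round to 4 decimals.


Soft-thresholding with lambda = 1.4:
prox(-8.3425) = sign(-8.3425)*max(|-8.3425| - 1.4, 0) = -6.9425
prox(-5.2078) = sign(-5.2078)*max(|-5.2078| - 1.4, 0) = -3.8078
prox(6.3967) = sign(6.3967)*max(|6.3967| - 1.4, 0) = 4.9967
prox(x) = [-6.9425, -3.8078, 4.9967]
||prox(x)||_1 = 6.9425 + 3.8078 + 4.9967 = 15.747


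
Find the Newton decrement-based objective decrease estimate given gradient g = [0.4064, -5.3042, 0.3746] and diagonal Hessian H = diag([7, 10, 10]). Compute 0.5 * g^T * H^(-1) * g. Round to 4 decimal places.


Step 1: H is diagonal, so H^(-1) * g = [0.0581, -0.5304, 0.0375].
Step 2: g^T H^(-1) g = sum_i g_i^2 / H_ii
  = (0.4064)^2/7 + (-5.3042)^2/10 + (0.3746)^2/10
  = 0.0236 + 2.8135 + 0.014 = 2.8511
Step 3: Objective decrease = 0.5 * g^T H^(-1) g = 1.4255


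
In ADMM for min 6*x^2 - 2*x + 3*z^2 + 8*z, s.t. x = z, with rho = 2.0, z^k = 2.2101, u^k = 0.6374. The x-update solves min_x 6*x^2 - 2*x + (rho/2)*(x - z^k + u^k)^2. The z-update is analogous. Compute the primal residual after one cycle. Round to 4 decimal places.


ADMM iteration with rho = 2.0, z^k = 2.2101, u^k = 0.6374
Step 1: x-update.
Minimize 6*x^2 - 2*x + (2.0/2)*(x - 2.2101 + 0.6374)^2
FOC: (2*6 + 2.0)*x = 2 + 2.0*(2.2101 - 0.6374)
x^{k+1} = 0.3675
Step 2: z-update.
Minimize 3*z^2 + 8*z + (2.0/2)*(0.3675 - z + 0.6374)^2
FOC: (2*3 + 2.0)*z = -8 + 2.0*(0.3675 + 0.6374)
z^{k+1} = -0.7488
Step 3: u-update.
u^{k+1} = 0.6374 + 0.3675 + 0.7488 = 1.7537
Step 4: Primal residual = |0.3675 + 0.7488| = 1.1163


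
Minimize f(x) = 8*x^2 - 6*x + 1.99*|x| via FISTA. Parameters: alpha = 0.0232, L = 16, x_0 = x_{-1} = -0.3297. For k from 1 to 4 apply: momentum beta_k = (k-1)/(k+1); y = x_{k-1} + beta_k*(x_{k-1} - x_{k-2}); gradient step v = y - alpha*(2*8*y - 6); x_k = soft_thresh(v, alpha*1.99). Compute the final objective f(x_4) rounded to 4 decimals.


FISTA on f(x) = 8*x^2 - 6*x + 1.99*|x|
L = 16, alpha = 0.0232
Iteration 1: beta = 0.0, y = -0.3297 + 0.0*(-0.3297 + 0.3297) = -0.3297
  grad(y) = -11.2752, v = y - alpha*grad = -0.0681
  prox(v) = soft_thresh(-0.0681, 0.0462) = -0.0219
Iteration 2: beta = 0.3333, y = -0.0219 + 0.3333*(-0.0219 + 0.3297) = 0.0806
  grad(y) = -4.7098, v = y - alpha*grad = 0.1899
  prox(v) = soft_thresh(0.1899, 0.0462) = 0.1437
Iteration 3: beta = 0.5, y = 0.1437 + 0.5*(0.1437 + 0.0219) = 0.2266
  grad(y) = -2.3747, v = y - alpha*grad = 0.2817
  prox(v) = soft_thresh(0.2817, 0.0462) = 0.2355
Iteration 4: beta = 0.6, y = 0.2355 + 0.6*(0.2355 - 0.1437) = 0.2906
  grad(y) = -1.351, v = y - alpha*grad = 0.3219
  prox(v) = soft_thresh(0.3219, 0.0462) = 0.2757
f(x_4) = 8*0.2757^2 - 6*0.2757 + 1.99*|0.2757| = -0.4975


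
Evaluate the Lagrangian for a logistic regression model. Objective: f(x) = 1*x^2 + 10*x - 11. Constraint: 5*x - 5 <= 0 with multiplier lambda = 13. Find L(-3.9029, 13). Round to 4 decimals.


Step 1: Evaluate f(x).
f(-3.9029) = 1*(-3.9029)^2 + 10*(-3.9029) - 11 = -34.7964
Step 2: Evaluate g(x).
g(-3.9029) = 5*-3.9029 - 5 = -24.5145
Step 3: Compute Lagrangian.
L = -34.7964 + 13*-24.5145 = -353.4849


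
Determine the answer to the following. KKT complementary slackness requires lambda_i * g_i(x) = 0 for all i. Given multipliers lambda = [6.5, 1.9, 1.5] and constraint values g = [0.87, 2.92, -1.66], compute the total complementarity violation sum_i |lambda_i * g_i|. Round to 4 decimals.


KKT complementary slackness check:
lambda_1 * g_1 = 6.5 * 0.87 = 5.655
lambda_2 * g_2 = 1.9 * 2.92 = 5.548
lambda_3 * g_3 = 1.5 * -1.66 = -2.49
Total violation = 5.655 + 5.548 + 2.49 = 13.693


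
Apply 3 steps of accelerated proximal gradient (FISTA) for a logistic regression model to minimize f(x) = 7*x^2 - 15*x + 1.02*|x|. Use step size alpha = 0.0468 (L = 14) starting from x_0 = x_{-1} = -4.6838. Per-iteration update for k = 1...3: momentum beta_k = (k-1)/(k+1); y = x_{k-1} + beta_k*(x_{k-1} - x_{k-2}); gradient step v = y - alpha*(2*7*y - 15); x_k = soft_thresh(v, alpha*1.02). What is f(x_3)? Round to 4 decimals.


FISTA on f(x) = 7*x^2 - 15*x + 1.02*|x|
L = 14, alpha = 0.0468
Iteration 1: beta = 0.0, y = -4.6838 + 0.0*(-4.6838 + 4.6838) = -4.6838
  grad(y) = -80.5732, v = y - alpha*grad = -0.913
  prox(v) = soft_thresh(-0.913, 0.0477) = -0.8652
Iteration 2: beta = 0.3333, y = -0.8652 + 0.3333*(-0.8652 + 4.6838) = 0.4076
  grad(y) = -9.2934, v = y - alpha*grad = 0.8425
  prox(v) = soft_thresh(0.8425, 0.0477) = 0.7948
Iteration 3: beta = 0.5, y = 0.7948 + 0.5*(0.7948 + 0.8652) = 1.6248
  grad(y) = 7.7477, v = y - alpha*grad = 1.2622
  prox(v) = soft_thresh(1.2622, 0.0477) = 1.2145
f(x_3) = 7*1.2145^2 - 15*1.2145 + 1.02*|1.2145| = -6.6536


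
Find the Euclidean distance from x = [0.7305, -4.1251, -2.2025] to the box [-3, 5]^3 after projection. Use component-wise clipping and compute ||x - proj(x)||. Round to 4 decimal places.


Project each component onto [-3, 5].
clip(0.7305) = 0.7305, clip(-4.1251) = -3.0, clip(-2.2025) = -2.2025
Projection = [0.7305, -3.0, -2.2025]
Squared diffs: [0.0, 1.2659, 0.0]
Distance = sqrt(1.2659) = 1.1251


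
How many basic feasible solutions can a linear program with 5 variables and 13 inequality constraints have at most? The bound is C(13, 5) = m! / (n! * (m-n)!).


Each vertex corresponds to some choice of n active constraints out of m, so the number of vertices is at most C(m, n) = m! / (n!(m-n)!).
m = 13, n = 5
Numerator: 13 * 12 * 11 * 10 * 9
Denominator: 5! = 120
C(13, 5) = 1287


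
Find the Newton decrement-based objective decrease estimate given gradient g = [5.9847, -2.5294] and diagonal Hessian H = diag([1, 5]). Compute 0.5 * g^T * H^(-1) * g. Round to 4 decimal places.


Step 1: H is diagonal, so H^(-1) * g = [5.9847, -0.5059].
Step 2: g^T H^(-1) g = sum_i g_i^2 / H_ii
  = (5.9847)^2/1 + (-2.5294)^2/5
  = 35.8166 + 1.2796 = 37.0962
Step 3: Objective decrease = 0.5 * g^T H^(-1) g = 18.5481


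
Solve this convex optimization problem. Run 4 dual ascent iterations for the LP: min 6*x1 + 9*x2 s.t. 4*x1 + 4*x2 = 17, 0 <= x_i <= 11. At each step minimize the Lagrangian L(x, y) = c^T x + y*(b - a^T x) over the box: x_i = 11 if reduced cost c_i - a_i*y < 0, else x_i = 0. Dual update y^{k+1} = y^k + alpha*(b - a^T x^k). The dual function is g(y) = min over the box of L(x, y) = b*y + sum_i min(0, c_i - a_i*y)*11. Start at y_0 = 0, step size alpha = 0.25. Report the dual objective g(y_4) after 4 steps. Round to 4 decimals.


Dual ascent for LP: min 6*x1 + 9*x2, 4*x1 + 4*x2 = 17, 0 <= x_i <= 11
Step 1: y^k = 0.0, reduced costs: (6.0, 9.0)
  x^k = (0.0, 0.0), subgradient = b - a^T x = 17.0
  y^{k+1} = 0.0 + 0.25*17.0 = 4.25
Step 2: y^k = 4.25, reduced costs: (-11.0, -8.0)
  x^k = (11.0, 11.0), subgradient = b - a^T x = -71.0
  y^{k+1} = 4.25 + 0.25*-71.0 = -13.5
Step 3: y^k = -13.5, reduced costs: (60.0, 63.0)
  x^k = (0.0, 0.0), subgradient = b - a^T x = 17.0
  y^{k+1} = -13.5 + 0.25*17.0 = -9.25
Step 4: y^k = -9.25, reduced costs: (43.0, 46.0)
  x^k = (0.0, 0.0), subgradient = b - a^T x = 17.0
  y^{k+1} = -9.25 + 0.25*17.0 = -5.0
Dual objective at y_4 = -5.0: reduced costs (26.0, 29.0), box minimizer x = (0.0, 0.0)
g(y_4) = b*y + (c1 - a1*y)*x1 + (c2 - a2*y)*x2 = 17*(-5.0) + 26.0*0.0 + 29.0*0.0 = -85.0 + 0.0 + 0.0 = -85.0


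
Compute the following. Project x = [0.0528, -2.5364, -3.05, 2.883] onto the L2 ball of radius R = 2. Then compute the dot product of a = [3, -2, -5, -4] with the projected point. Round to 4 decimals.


Step 1: Compute ||x|| (intermediates to 6 decimals).
||x|| = sqrt(0.0528^2 + (-2.5364)^2 + (-3.05)^2 + 2.883^2) = 4.904111
Step 2: Project.
Since ||x|| > R, scale = R/||x|| = 2/4.904111 = 0.407821, proj(x) = scale * x
proj(x) = [0.021533, -1.034397, -1.243854, 1.175748]
Step 3: Dot product.
a^T * proj(x) = 3*0.021533 - 2*(-1.034397) - 5*(-1.243854) - 4*1.175748 = 3.6497


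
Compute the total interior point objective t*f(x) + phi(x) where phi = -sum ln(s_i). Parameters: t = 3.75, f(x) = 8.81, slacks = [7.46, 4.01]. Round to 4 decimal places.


Step 1: Compute log-barrier.
ln values: [2.0096, 1.3888]
phi = -(2.0096 + 1.3888) = -3.3983
Step 2: Compute augmented objective.
t*f(x) = 3.75*8.81 = 33.0375
Total = 33.0375 - 3.3983 = 29.6392


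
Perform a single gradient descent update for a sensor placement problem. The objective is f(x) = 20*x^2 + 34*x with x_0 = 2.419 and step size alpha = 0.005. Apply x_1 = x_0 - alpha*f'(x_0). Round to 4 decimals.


We compute the gradient at x_0 and apply the update.
f'(x) = 40*x + 34
f'(2.419) = 40*2.419 + 34 = 130.76
x_1 = 2.419 - 0.005*130.76 = 1.7652


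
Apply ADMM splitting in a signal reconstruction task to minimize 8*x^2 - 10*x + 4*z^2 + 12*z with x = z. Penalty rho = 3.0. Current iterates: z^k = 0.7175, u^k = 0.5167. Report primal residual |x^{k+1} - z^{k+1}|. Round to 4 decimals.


ADMM iteration with rho = 3.0, z^k = 0.7175, u^k = 0.5167
Step 1: x-update.
Minimize 8*x^2 - 10*x + (3.0/2)*(x - 0.7175 + 0.5167)^2
FOC: (2*8 + 3.0)*x = 10 + 3.0*(0.7175 - 0.5167)
x^{k+1} = 0.558
Step 2: z-update.
Minimize 4*z^2 + 12*z + (3.0/2)*(0.558 - z + 0.5167)^2
FOC: (2*4 + 3.0)*z = -12 + 3.0*(0.558 + 0.5167)
z^{k+1} = -0.7978
Step 3: u-update.
u^{k+1} = 0.5167 + 0.558 + 0.7978 = 1.8725
Step 4: Primal residual = |0.558 + 0.7978| = 1.3558


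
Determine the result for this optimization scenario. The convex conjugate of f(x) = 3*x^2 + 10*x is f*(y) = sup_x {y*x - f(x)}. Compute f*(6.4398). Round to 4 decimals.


f*(y) = sup_x {y*x - a*x^2 - b*x} = sup_x {(y-b)*x - a*x^2}
FOC: (y - b) - 2a*x = 0 => x* = (y - b)/(2a)
x* = (6.4398 - 10)/(2*3) = -0.5934
f*(6.4398) = (y-b)^2/(4a) = (6.4398 - 10)^2/(4*3)
= 12.675/12 = 1.0563


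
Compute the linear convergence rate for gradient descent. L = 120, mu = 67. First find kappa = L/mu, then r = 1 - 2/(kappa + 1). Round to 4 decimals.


Step 1: Compute the condition number.
kappa = L/mu = 120/67 = 1.791
Step 2: Compute the convergence rate.
r = 1 - 2/(kappa + 1) = 1 - 2*mu/(L + mu) = (L - mu)/(L + mu) = 53/187 = 0.2834


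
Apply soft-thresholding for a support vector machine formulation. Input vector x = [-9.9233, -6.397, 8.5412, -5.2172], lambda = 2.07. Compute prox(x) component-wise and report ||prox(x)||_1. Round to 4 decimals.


Soft-thresholding with lambda = 2.07:
prox(-9.9233) = sign(-9.9233)*max(|-9.9233| - 2.07, 0) = -7.8533
prox(-6.397) = sign(-6.397)*max(|-6.397| - 2.07, 0) = -4.327
prox(8.5412) = sign(8.5412)*max(|8.5412| - 2.07, 0) = 6.4712
prox(-5.2172) = sign(-5.2172)*max(|-5.2172| - 2.07, 0) = -3.1472
prox(x) = [-7.8533, -4.327, 6.4712, -3.1472]
||prox(x)||_1 = 7.8533 + 4.327 + 6.4712 + 3.1472 = 21.7987
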